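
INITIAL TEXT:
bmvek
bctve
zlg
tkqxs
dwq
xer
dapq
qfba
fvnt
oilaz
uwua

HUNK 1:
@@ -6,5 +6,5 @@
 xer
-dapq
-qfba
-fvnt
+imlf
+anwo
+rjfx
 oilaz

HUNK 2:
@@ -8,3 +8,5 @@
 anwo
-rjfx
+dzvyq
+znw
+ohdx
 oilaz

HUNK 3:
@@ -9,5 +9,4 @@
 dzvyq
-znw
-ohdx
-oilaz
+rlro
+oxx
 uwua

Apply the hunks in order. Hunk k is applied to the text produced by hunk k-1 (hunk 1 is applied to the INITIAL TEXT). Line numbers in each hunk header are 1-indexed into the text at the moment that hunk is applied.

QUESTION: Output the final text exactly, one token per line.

Answer: bmvek
bctve
zlg
tkqxs
dwq
xer
imlf
anwo
dzvyq
rlro
oxx
uwua

Derivation:
Hunk 1: at line 6 remove [dapq,qfba,fvnt] add [imlf,anwo,rjfx] -> 11 lines: bmvek bctve zlg tkqxs dwq xer imlf anwo rjfx oilaz uwua
Hunk 2: at line 8 remove [rjfx] add [dzvyq,znw,ohdx] -> 13 lines: bmvek bctve zlg tkqxs dwq xer imlf anwo dzvyq znw ohdx oilaz uwua
Hunk 3: at line 9 remove [znw,ohdx,oilaz] add [rlro,oxx] -> 12 lines: bmvek bctve zlg tkqxs dwq xer imlf anwo dzvyq rlro oxx uwua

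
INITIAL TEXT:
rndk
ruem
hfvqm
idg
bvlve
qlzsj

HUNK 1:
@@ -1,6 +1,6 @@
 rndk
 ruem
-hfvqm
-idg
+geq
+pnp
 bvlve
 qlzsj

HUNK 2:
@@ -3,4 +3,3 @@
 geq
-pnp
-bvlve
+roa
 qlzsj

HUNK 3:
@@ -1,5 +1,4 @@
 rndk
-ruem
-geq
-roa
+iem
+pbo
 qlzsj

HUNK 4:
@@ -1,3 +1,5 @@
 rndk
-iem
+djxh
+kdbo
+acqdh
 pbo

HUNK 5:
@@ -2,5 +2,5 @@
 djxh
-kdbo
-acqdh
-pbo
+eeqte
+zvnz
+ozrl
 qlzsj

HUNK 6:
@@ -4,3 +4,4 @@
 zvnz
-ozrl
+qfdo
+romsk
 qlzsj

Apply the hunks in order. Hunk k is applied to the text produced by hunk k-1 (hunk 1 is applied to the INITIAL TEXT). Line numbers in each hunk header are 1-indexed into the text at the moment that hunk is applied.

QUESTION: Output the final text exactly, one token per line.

Hunk 1: at line 1 remove [hfvqm,idg] add [geq,pnp] -> 6 lines: rndk ruem geq pnp bvlve qlzsj
Hunk 2: at line 3 remove [pnp,bvlve] add [roa] -> 5 lines: rndk ruem geq roa qlzsj
Hunk 3: at line 1 remove [ruem,geq,roa] add [iem,pbo] -> 4 lines: rndk iem pbo qlzsj
Hunk 4: at line 1 remove [iem] add [djxh,kdbo,acqdh] -> 6 lines: rndk djxh kdbo acqdh pbo qlzsj
Hunk 5: at line 2 remove [kdbo,acqdh,pbo] add [eeqte,zvnz,ozrl] -> 6 lines: rndk djxh eeqte zvnz ozrl qlzsj
Hunk 6: at line 4 remove [ozrl] add [qfdo,romsk] -> 7 lines: rndk djxh eeqte zvnz qfdo romsk qlzsj

Answer: rndk
djxh
eeqte
zvnz
qfdo
romsk
qlzsj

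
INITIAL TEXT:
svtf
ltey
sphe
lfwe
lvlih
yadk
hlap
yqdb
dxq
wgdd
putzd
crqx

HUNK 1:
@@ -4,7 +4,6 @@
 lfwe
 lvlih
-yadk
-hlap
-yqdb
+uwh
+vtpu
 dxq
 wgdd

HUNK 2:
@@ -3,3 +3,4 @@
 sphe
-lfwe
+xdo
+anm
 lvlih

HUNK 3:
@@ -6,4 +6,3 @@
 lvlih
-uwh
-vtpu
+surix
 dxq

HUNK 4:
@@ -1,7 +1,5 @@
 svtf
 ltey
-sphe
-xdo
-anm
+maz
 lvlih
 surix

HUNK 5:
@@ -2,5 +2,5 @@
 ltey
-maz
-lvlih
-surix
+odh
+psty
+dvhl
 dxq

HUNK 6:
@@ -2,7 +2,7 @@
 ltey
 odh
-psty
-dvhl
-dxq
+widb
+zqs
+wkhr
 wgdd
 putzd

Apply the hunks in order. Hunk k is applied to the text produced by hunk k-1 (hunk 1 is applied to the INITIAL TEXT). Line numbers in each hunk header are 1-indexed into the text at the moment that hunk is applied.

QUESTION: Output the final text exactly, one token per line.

Hunk 1: at line 4 remove [yadk,hlap,yqdb] add [uwh,vtpu] -> 11 lines: svtf ltey sphe lfwe lvlih uwh vtpu dxq wgdd putzd crqx
Hunk 2: at line 3 remove [lfwe] add [xdo,anm] -> 12 lines: svtf ltey sphe xdo anm lvlih uwh vtpu dxq wgdd putzd crqx
Hunk 3: at line 6 remove [uwh,vtpu] add [surix] -> 11 lines: svtf ltey sphe xdo anm lvlih surix dxq wgdd putzd crqx
Hunk 4: at line 1 remove [sphe,xdo,anm] add [maz] -> 9 lines: svtf ltey maz lvlih surix dxq wgdd putzd crqx
Hunk 5: at line 2 remove [maz,lvlih,surix] add [odh,psty,dvhl] -> 9 lines: svtf ltey odh psty dvhl dxq wgdd putzd crqx
Hunk 6: at line 2 remove [psty,dvhl,dxq] add [widb,zqs,wkhr] -> 9 lines: svtf ltey odh widb zqs wkhr wgdd putzd crqx

Answer: svtf
ltey
odh
widb
zqs
wkhr
wgdd
putzd
crqx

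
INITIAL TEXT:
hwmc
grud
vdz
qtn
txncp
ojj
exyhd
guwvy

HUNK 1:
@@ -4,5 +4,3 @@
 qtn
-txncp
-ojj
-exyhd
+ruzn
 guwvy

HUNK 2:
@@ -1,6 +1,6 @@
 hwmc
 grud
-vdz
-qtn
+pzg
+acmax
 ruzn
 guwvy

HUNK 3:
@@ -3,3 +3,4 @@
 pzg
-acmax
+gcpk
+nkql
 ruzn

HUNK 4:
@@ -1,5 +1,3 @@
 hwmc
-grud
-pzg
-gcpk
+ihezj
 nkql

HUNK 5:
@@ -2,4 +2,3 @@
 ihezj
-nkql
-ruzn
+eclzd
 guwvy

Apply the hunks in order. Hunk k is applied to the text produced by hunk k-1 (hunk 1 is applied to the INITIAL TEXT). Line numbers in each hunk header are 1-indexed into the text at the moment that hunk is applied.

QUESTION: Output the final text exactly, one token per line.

Answer: hwmc
ihezj
eclzd
guwvy

Derivation:
Hunk 1: at line 4 remove [txncp,ojj,exyhd] add [ruzn] -> 6 lines: hwmc grud vdz qtn ruzn guwvy
Hunk 2: at line 1 remove [vdz,qtn] add [pzg,acmax] -> 6 lines: hwmc grud pzg acmax ruzn guwvy
Hunk 3: at line 3 remove [acmax] add [gcpk,nkql] -> 7 lines: hwmc grud pzg gcpk nkql ruzn guwvy
Hunk 4: at line 1 remove [grud,pzg,gcpk] add [ihezj] -> 5 lines: hwmc ihezj nkql ruzn guwvy
Hunk 5: at line 2 remove [nkql,ruzn] add [eclzd] -> 4 lines: hwmc ihezj eclzd guwvy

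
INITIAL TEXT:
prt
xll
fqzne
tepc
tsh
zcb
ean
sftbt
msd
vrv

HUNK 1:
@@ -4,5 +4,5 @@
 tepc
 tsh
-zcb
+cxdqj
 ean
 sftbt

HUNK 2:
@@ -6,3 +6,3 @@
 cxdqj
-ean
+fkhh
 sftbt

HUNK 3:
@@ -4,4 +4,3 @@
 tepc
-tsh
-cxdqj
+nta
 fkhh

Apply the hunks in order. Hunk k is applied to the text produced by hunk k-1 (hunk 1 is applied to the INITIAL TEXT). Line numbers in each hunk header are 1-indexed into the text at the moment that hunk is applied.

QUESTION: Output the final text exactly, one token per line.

Answer: prt
xll
fqzne
tepc
nta
fkhh
sftbt
msd
vrv

Derivation:
Hunk 1: at line 4 remove [zcb] add [cxdqj] -> 10 lines: prt xll fqzne tepc tsh cxdqj ean sftbt msd vrv
Hunk 2: at line 6 remove [ean] add [fkhh] -> 10 lines: prt xll fqzne tepc tsh cxdqj fkhh sftbt msd vrv
Hunk 3: at line 4 remove [tsh,cxdqj] add [nta] -> 9 lines: prt xll fqzne tepc nta fkhh sftbt msd vrv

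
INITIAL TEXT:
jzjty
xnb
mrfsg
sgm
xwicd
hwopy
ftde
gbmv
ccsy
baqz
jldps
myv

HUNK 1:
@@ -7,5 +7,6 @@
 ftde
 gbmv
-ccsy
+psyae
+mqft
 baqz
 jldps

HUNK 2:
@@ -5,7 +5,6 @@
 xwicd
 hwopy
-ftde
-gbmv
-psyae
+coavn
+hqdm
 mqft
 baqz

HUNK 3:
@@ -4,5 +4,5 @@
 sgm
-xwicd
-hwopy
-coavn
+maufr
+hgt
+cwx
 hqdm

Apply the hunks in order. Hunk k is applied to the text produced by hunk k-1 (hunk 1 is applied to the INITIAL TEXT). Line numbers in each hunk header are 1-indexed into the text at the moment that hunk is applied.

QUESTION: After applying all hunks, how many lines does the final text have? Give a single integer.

Answer: 12

Derivation:
Hunk 1: at line 7 remove [ccsy] add [psyae,mqft] -> 13 lines: jzjty xnb mrfsg sgm xwicd hwopy ftde gbmv psyae mqft baqz jldps myv
Hunk 2: at line 5 remove [ftde,gbmv,psyae] add [coavn,hqdm] -> 12 lines: jzjty xnb mrfsg sgm xwicd hwopy coavn hqdm mqft baqz jldps myv
Hunk 3: at line 4 remove [xwicd,hwopy,coavn] add [maufr,hgt,cwx] -> 12 lines: jzjty xnb mrfsg sgm maufr hgt cwx hqdm mqft baqz jldps myv
Final line count: 12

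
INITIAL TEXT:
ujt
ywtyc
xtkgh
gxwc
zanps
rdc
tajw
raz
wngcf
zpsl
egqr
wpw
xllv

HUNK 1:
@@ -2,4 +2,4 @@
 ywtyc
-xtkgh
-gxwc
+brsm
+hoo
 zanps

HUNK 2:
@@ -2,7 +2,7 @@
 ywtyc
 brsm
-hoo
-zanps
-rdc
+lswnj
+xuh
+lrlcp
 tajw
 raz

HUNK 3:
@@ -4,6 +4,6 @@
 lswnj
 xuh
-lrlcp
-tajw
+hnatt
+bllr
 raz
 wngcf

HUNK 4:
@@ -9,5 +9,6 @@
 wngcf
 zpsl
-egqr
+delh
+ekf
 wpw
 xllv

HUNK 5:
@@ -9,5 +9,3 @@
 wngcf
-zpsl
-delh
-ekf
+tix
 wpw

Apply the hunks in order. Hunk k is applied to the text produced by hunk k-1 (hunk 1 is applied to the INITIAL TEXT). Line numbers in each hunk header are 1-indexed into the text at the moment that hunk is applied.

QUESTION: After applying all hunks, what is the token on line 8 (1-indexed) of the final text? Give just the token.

Answer: raz

Derivation:
Hunk 1: at line 2 remove [xtkgh,gxwc] add [brsm,hoo] -> 13 lines: ujt ywtyc brsm hoo zanps rdc tajw raz wngcf zpsl egqr wpw xllv
Hunk 2: at line 2 remove [hoo,zanps,rdc] add [lswnj,xuh,lrlcp] -> 13 lines: ujt ywtyc brsm lswnj xuh lrlcp tajw raz wngcf zpsl egqr wpw xllv
Hunk 3: at line 4 remove [lrlcp,tajw] add [hnatt,bllr] -> 13 lines: ujt ywtyc brsm lswnj xuh hnatt bllr raz wngcf zpsl egqr wpw xllv
Hunk 4: at line 9 remove [egqr] add [delh,ekf] -> 14 lines: ujt ywtyc brsm lswnj xuh hnatt bllr raz wngcf zpsl delh ekf wpw xllv
Hunk 5: at line 9 remove [zpsl,delh,ekf] add [tix] -> 12 lines: ujt ywtyc brsm lswnj xuh hnatt bllr raz wngcf tix wpw xllv
Final line 8: raz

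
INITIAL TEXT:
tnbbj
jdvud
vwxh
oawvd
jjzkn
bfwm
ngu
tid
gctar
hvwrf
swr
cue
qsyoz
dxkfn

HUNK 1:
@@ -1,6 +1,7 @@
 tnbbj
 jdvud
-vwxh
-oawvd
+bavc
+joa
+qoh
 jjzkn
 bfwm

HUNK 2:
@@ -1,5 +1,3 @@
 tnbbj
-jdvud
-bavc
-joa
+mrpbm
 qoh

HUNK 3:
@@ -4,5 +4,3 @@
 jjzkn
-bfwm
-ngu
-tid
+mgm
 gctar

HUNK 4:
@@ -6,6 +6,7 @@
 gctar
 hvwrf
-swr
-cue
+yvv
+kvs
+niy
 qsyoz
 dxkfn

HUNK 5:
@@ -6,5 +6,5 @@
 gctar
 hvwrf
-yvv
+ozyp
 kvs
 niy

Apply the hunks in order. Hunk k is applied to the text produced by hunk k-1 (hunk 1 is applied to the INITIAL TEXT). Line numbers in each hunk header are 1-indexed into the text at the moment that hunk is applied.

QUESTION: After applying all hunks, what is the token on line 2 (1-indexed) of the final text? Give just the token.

Answer: mrpbm

Derivation:
Hunk 1: at line 1 remove [vwxh,oawvd] add [bavc,joa,qoh] -> 15 lines: tnbbj jdvud bavc joa qoh jjzkn bfwm ngu tid gctar hvwrf swr cue qsyoz dxkfn
Hunk 2: at line 1 remove [jdvud,bavc,joa] add [mrpbm] -> 13 lines: tnbbj mrpbm qoh jjzkn bfwm ngu tid gctar hvwrf swr cue qsyoz dxkfn
Hunk 3: at line 4 remove [bfwm,ngu,tid] add [mgm] -> 11 lines: tnbbj mrpbm qoh jjzkn mgm gctar hvwrf swr cue qsyoz dxkfn
Hunk 4: at line 6 remove [swr,cue] add [yvv,kvs,niy] -> 12 lines: tnbbj mrpbm qoh jjzkn mgm gctar hvwrf yvv kvs niy qsyoz dxkfn
Hunk 5: at line 6 remove [yvv] add [ozyp] -> 12 lines: tnbbj mrpbm qoh jjzkn mgm gctar hvwrf ozyp kvs niy qsyoz dxkfn
Final line 2: mrpbm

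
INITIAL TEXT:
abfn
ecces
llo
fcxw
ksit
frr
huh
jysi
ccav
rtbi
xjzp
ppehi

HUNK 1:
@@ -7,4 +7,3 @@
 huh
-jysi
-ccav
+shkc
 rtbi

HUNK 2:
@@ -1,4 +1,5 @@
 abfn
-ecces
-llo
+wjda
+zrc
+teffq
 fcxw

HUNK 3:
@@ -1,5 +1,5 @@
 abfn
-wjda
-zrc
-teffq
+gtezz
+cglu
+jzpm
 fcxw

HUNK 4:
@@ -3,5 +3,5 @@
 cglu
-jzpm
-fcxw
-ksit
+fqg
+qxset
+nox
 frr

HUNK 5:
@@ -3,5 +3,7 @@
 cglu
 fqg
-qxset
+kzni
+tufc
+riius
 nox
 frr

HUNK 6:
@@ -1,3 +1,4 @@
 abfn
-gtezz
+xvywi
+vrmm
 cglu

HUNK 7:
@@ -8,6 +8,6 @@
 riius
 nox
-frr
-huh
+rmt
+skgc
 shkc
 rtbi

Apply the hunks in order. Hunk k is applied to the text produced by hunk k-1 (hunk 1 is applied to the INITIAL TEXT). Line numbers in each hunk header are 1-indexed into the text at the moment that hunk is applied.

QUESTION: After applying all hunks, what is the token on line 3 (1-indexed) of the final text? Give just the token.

Answer: vrmm

Derivation:
Hunk 1: at line 7 remove [jysi,ccav] add [shkc] -> 11 lines: abfn ecces llo fcxw ksit frr huh shkc rtbi xjzp ppehi
Hunk 2: at line 1 remove [ecces,llo] add [wjda,zrc,teffq] -> 12 lines: abfn wjda zrc teffq fcxw ksit frr huh shkc rtbi xjzp ppehi
Hunk 3: at line 1 remove [wjda,zrc,teffq] add [gtezz,cglu,jzpm] -> 12 lines: abfn gtezz cglu jzpm fcxw ksit frr huh shkc rtbi xjzp ppehi
Hunk 4: at line 3 remove [jzpm,fcxw,ksit] add [fqg,qxset,nox] -> 12 lines: abfn gtezz cglu fqg qxset nox frr huh shkc rtbi xjzp ppehi
Hunk 5: at line 3 remove [qxset] add [kzni,tufc,riius] -> 14 lines: abfn gtezz cglu fqg kzni tufc riius nox frr huh shkc rtbi xjzp ppehi
Hunk 6: at line 1 remove [gtezz] add [xvywi,vrmm] -> 15 lines: abfn xvywi vrmm cglu fqg kzni tufc riius nox frr huh shkc rtbi xjzp ppehi
Hunk 7: at line 8 remove [frr,huh] add [rmt,skgc] -> 15 lines: abfn xvywi vrmm cglu fqg kzni tufc riius nox rmt skgc shkc rtbi xjzp ppehi
Final line 3: vrmm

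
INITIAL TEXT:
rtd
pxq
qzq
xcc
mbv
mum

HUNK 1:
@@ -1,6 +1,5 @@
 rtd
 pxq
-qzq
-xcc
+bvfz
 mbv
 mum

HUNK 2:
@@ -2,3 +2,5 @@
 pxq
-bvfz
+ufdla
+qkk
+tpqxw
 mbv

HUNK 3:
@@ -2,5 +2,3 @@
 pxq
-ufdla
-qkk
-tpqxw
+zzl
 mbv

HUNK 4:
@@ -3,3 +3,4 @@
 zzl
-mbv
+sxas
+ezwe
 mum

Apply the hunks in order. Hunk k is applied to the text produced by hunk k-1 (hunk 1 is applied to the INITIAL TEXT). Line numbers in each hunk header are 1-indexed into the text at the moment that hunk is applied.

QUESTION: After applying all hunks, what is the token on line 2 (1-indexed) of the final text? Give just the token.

Hunk 1: at line 1 remove [qzq,xcc] add [bvfz] -> 5 lines: rtd pxq bvfz mbv mum
Hunk 2: at line 2 remove [bvfz] add [ufdla,qkk,tpqxw] -> 7 lines: rtd pxq ufdla qkk tpqxw mbv mum
Hunk 3: at line 2 remove [ufdla,qkk,tpqxw] add [zzl] -> 5 lines: rtd pxq zzl mbv mum
Hunk 4: at line 3 remove [mbv] add [sxas,ezwe] -> 6 lines: rtd pxq zzl sxas ezwe mum
Final line 2: pxq

Answer: pxq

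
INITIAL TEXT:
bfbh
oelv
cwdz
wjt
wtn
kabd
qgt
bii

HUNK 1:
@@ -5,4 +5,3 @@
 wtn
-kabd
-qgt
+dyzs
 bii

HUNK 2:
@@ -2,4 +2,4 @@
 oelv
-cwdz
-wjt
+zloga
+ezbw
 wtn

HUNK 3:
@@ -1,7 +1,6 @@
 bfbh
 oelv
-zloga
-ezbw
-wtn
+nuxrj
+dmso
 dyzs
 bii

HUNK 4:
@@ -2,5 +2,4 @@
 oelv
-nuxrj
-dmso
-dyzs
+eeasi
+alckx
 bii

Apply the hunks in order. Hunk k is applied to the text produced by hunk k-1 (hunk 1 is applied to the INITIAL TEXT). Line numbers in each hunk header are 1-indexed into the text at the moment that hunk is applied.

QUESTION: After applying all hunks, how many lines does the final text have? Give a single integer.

Answer: 5

Derivation:
Hunk 1: at line 5 remove [kabd,qgt] add [dyzs] -> 7 lines: bfbh oelv cwdz wjt wtn dyzs bii
Hunk 2: at line 2 remove [cwdz,wjt] add [zloga,ezbw] -> 7 lines: bfbh oelv zloga ezbw wtn dyzs bii
Hunk 3: at line 1 remove [zloga,ezbw,wtn] add [nuxrj,dmso] -> 6 lines: bfbh oelv nuxrj dmso dyzs bii
Hunk 4: at line 2 remove [nuxrj,dmso,dyzs] add [eeasi,alckx] -> 5 lines: bfbh oelv eeasi alckx bii
Final line count: 5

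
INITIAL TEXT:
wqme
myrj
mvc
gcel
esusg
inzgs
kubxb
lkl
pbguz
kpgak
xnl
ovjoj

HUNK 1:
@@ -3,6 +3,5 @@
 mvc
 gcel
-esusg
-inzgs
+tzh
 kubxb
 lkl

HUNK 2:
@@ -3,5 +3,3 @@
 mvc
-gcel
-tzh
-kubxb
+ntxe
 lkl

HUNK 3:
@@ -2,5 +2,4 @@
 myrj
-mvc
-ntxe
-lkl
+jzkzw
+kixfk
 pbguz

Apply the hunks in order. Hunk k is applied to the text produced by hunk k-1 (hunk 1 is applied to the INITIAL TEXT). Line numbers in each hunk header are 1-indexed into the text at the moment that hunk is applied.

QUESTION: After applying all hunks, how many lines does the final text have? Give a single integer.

Hunk 1: at line 3 remove [esusg,inzgs] add [tzh] -> 11 lines: wqme myrj mvc gcel tzh kubxb lkl pbguz kpgak xnl ovjoj
Hunk 2: at line 3 remove [gcel,tzh,kubxb] add [ntxe] -> 9 lines: wqme myrj mvc ntxe lkl pbguz kpgak xnl ovjoj
Hunk 3: at line 2 remove [mvc,ntxe,lkl] add [jzkzw,kixfk] -> 8 lines: wqme myrj jzkzw kixfk pbguz kpgak xnl ovjoj
Final line count: 8

Answer: 8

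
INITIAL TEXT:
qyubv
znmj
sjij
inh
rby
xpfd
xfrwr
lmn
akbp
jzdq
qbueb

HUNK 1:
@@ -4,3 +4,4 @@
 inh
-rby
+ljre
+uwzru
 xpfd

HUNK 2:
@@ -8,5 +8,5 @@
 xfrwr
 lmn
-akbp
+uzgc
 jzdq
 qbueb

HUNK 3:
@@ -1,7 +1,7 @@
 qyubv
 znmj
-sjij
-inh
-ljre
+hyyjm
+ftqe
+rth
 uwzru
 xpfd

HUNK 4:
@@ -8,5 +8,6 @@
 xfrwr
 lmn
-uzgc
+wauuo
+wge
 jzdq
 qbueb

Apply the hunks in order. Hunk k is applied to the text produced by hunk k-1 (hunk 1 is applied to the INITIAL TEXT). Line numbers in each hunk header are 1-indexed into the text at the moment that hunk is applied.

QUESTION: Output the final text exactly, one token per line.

Hunk 1: at line 4 remove [rby] add [ljre,uwzru] -> 12 lines: qyubv znmj sjij inh ljre uwzru xpfd xfrwr lmn akbp jzdq qbueb
Hunk 2: at line 8 remove [akbp] add [uzgc] -> 12 lines: qyubv znmj sjij inh ljre uwzru xpfd xfrwr lmn uzgc jzdq qbueb
Hunk 3: at line 1 remove [sjij,inh,ljre] add [hyyjm,ftqe,rth] -> 12 lines: qyubv znmj hyyjm ftqe rth uwzru xpfd xfrwr lmn uzgc jzdq qbueb
Hunk 4: at line 8 remove [uzgc] add [wauuo,wge] -> 13 lines: qyubv znmj hyyjm ftqe rth uwzru xpfd xfrwr lmn wauuo wge jzdq qbueb

Answer: qyubv
znmj
hyyjm
ftqe
rth
uwzru
xpfd
xfrwr
lmn
wauuo
wge
jzdq
qbueb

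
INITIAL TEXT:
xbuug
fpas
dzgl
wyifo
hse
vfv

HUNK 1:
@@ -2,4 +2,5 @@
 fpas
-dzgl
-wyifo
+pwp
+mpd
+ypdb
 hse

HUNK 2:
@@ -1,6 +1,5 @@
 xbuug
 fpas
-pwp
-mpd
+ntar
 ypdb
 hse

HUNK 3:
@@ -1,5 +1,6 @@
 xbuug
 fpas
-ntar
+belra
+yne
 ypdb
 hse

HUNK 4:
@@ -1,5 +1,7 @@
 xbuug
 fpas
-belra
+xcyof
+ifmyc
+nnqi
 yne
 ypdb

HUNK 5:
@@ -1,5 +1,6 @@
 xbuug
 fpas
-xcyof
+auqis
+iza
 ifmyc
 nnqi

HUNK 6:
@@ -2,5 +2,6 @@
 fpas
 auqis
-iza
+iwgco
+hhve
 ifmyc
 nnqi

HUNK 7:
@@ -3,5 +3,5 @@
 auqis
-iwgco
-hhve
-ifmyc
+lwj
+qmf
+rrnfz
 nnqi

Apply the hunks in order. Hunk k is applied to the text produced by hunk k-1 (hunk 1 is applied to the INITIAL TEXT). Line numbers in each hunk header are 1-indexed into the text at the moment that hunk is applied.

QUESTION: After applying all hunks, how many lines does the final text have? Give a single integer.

Hunk 1: at line 2 remove [dzgl,wyifo] add [pwp,mpd,ypdb] -> 7 lines: xbuug fpas pwp mpd ypdb hse vfv
Hunk 2: at line 1 remove [pwp,mpd] add [ntar] -> 6 lines: xbuug fpas ntar ypdb hse vfv
Hunk 3: at line 1 remove [ntar] add [belra,yne] -> 7 lines: xbuug fpas belra yne ypdb hse vfv
Hunk 4: at line 1 remove [belra] add [xcyof,ifmyc,nnqi] -> 9 lines: xbuug fpas xcyof ifmyc nnqi yne ypdb hse vfv
Hunk 5: at line 1 remove [xcyof] add [auqis,iza] -> 10 lines: xbuug fpas auqis iza ifmyc nnqi yne ypdb hse vfv
Hunk 6: at line 2 remove [iza] add [iwgco,hhve] -> 11 lines: xbuug fpas auqis iwgco hhve ifmyc nnqi yne ypdb hse vfv
Hunk 7: at line 3 remove [iwgco,hhve,ifmyc] add [lwj,qmf,rrnfz] -> 11 lines: xbuug fpas auqis lwj qmf rrnfz nnqi yne ypdb hse vfv
Final line count: 11

Answer: 11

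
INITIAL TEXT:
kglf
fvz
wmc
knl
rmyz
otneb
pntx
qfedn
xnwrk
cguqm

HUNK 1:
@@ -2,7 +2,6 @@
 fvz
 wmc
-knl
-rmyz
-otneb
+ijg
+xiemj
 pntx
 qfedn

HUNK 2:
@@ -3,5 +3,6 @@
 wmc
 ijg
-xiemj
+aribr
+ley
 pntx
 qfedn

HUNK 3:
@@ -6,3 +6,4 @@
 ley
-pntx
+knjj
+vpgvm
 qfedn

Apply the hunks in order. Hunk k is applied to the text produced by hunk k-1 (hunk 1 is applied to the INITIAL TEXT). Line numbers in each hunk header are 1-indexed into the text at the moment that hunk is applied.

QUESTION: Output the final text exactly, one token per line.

Answer: kglf
fvz
wmc
ijg
aribr
ley
knjj
vpgvm
qfedn
xnwrk
cguqm

Derivation:
Hunk 1: at line 2 remove [knl,rmyz,otneb] add [ijg,xiemj] -> 9 lines: kglf fvz wmc ijg xiemj pntx qfedn xnwrk cguqm
Hunk 2: at line 3 remove [xiemj] add [aribr,ley] -> 10 lines: kglf fvz wmc ijg aribr ley pntx qfedn xnwrk cguqm
Hunk 3: at line 6 remove [pntx] add [knjj,vpgvm] -> 11 lines: kglf fvz wmc ijg aribr ley knjj vpgvm qfedn xnwrk cguqm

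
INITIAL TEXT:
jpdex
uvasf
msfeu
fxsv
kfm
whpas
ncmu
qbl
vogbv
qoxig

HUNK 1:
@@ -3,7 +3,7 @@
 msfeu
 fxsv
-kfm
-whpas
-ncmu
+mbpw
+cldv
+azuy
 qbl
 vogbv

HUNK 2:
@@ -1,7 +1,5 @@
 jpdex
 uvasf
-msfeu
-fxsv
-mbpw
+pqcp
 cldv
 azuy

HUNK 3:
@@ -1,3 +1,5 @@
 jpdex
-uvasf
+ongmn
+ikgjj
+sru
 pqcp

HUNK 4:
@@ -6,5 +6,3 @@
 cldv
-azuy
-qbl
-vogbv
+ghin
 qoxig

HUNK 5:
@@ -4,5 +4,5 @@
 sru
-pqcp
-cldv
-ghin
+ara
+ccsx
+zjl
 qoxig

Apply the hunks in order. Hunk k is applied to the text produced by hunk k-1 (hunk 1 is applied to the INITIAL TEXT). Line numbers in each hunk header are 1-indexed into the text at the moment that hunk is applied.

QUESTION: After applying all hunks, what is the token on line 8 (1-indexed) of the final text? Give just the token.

Hunk 1: at line 3 remove [kfm,whpas,ncmu] add [mbpw,cldv,azuy] -> 10 lines: jpdex uvasf msfeu fxsv mbpw cldv azuy qbl vogbv qoxig
Hunk 2: at line 1 remove [msfeu,fxsv,mbpw] add [pqcp] -> 8 lines: jpdex uvasf pqcp cldv azuy qbl vogbv qoxig
Hunk 3: at line 1 remove [uvasf] add [ongmn,ikgjj,sru] -> 10 lines: jpdex ongmn ikgjj sru pqcp cldv azuy qbl vogbv qoxig
Hunk 4: at line 6 remove [azuy,qbl,vogbv] add [ghin] -> 8 lines: jpdex ongmn ikgjj sru pqcp cldv ghin qoxig
Hunk 5: at line 4 remove [pqcp,cldv,ghin] add [ara,ccsx,zjl] -> 8 lines: jpdex ongmn ikgjj sru ara ccsx zjl qoxig
Final line 8: qoxig

Answer: qoxig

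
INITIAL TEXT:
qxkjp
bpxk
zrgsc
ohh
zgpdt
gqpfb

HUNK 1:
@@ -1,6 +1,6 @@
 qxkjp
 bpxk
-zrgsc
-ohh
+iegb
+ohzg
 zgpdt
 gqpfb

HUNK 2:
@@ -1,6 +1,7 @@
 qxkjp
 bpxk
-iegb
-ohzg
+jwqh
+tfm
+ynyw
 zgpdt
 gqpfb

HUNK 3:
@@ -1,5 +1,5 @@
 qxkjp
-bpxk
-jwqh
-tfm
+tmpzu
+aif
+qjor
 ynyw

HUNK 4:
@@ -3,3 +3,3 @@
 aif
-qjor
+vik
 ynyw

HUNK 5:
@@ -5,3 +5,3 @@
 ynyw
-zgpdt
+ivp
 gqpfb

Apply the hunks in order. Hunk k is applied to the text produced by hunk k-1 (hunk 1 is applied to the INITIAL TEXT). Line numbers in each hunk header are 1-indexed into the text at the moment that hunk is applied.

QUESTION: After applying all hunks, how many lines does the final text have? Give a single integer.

Answer: 7

Derivation:
Hunk 1: at line 1 remove [zrgsc,ohh] add [iegb,ohzg] -> 6 lines: qxkjp bpxk iegb ohzg zgpdt gqpfb
Hunk 2: at line 1 remove [iegb,ohzg] add [jwqh,tfm,ynyw] -> 7 lines: qxkjp bpxk jwqh tfm ynyw zgpdt gqpfb
Hunk 3: at line 1 remove [bpxk,jwqh,tfm] add [tmpzu,aif,qjor] -> 7 lines: qxkjp tmpzu aif qjor ynyw zgpdt gqpfb
Hunk 4: at line 3 remove [qjor] add [vik] -> 7 lines: qxkjp tmpzu aif vik ynyw zgpdt gqpfb
Hunk 5: at line 5 remove [zgpdt] add [ivp] -> 7 lines: qxkjp tmpzu aif vik ynyw ivp gqpfb
Final line count: 7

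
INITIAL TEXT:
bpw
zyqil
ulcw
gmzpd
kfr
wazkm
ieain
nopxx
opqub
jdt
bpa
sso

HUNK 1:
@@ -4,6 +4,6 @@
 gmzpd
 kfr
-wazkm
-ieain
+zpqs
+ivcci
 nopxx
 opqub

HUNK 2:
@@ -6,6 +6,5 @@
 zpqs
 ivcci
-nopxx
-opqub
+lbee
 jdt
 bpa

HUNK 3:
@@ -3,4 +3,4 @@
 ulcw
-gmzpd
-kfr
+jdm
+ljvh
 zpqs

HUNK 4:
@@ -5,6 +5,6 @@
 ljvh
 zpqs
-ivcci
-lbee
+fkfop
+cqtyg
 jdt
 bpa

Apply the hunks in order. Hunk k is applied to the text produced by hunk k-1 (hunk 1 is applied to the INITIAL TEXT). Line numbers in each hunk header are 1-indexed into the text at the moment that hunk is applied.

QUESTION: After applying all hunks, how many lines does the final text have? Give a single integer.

Hunk 1: at line 4 remove [wazkm,ieain] add [zpqs,ivcci] -> 12 lines: bpw zyqil ulcw gmzpd kfr zpqs ivcci nopxx opqub jdt bpa sso
Hunk 2: at line 6 remove [nopxx,opqub] add [lbee] -> 11 lines: bpw zyqil ulcw gmzpd kfr zpqs ivcci lbee jdt bpa sso
Hunk 3: at line 3 remove [gmzpd,kfr] add [jdm,ljvh] -> 11 lines: bpw zyqil ulcw jdm ljvh zpqs ivcci lbee jdt bpa sso
Hunk 4: at line 5 remove [ivcci,lbee] add [fkfop,cqtyg] -> 11 lines: bpw zyqil ulcw jdm ljvh zpqs fkfop cqtyg jdt bpa sso
Final line count: 11

Answer: 11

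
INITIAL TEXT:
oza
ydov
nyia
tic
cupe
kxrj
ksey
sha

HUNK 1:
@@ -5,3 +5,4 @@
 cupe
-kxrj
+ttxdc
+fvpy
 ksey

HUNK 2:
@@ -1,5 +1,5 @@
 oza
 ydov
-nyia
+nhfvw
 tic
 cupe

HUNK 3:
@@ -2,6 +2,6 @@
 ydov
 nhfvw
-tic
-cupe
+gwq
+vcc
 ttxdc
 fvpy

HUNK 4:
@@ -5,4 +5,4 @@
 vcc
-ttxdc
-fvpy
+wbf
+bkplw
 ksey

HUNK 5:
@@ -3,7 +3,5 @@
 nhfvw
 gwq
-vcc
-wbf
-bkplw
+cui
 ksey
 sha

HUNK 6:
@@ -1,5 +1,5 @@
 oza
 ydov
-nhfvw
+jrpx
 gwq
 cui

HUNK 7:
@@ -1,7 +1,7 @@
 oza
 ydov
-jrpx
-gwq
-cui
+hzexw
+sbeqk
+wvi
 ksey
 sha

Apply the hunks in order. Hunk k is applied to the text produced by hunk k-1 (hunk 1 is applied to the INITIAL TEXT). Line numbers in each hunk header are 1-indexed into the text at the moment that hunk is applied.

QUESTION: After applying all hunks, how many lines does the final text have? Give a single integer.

Hunk 1: at line 5 remove [kxrj] add [ttxdc,fvpy] -> 9 lines: oza ydov nyia tic cupe ttxdc fvpy ksey sha
Hunk 2: at line 1 remove [nyia] add [nhfvw] -> 9 lines: oza ydov nhfvw tic cupe ttxdc fvpy ksey sha
Hunk 3: at line 2 remove [tic,cupe] add [gwq,vcc] -> 9 lines: oza ydov nhfvw gwq vcc ttxdc fvpy ksey sha
Hunk 4: at line 5 remove [ttxdc,fvpy] add [wbf,bkplw] -> 9 lines: oza ydov nhfvw gwq vcc wbf bkplw ksey sha
Hunk 5: at line 3 remove [vcc,wbf,bkplw] add [cui] -> 7 lines: oza ydov nhfvw gwq cui ksey sha
Hunk 6: at line 1 remove [nhfvw] add [jrpx] -> 7 lines: oza ydov jrpx gwq cui ksey sha
Hunk 7: at line 1 remove [jrpx,gwq,cui] add [hzexw,sbeqk,wvi] -> 7 lines: oza ydov hzexw sbeqk wvi ksey sha
Final line count: 7

Answer: 7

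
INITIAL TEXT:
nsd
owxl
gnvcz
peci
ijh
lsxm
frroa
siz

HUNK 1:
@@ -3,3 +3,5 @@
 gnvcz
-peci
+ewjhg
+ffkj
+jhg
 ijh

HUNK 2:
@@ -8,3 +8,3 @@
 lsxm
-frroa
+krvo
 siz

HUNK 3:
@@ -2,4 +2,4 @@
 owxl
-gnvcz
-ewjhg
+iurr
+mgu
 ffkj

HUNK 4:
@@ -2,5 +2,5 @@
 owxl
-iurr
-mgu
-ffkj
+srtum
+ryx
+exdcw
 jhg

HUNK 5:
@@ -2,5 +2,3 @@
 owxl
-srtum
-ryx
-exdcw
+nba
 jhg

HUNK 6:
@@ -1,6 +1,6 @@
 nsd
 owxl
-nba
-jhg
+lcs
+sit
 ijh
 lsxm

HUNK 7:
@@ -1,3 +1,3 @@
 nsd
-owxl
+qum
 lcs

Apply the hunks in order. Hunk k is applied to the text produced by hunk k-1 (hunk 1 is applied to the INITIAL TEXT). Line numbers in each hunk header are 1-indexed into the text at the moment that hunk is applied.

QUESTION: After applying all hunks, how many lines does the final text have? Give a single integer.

Answer: 8

Derivation:
Hunk 1: at line 3 remove [peci] add [ewjhg,ffkj,jhg] -> 10 lines: nsd owxl gnvcz ewjhg ffkj jhg ijh lsxm frroa siz
Hunk 2: at line 8 remove [frroa] add [krvo] -> 10 lines: nsd owxl gnvcz ewjhg ffkj jhg ijh lsxm krvo siz
Hunk 3: at line 2 remove [gnvcz,ewjhg] add [iurr,mgu] -> 10 lines: nsd owxl iurr mgu ffkj jhg ijh lsxm krvo siz
Hunk 4: at line 2 remove [iurr,mgu,ffkj] add [srtum,ryx,exdcw] -> 10 lines: nsd owxl srtum ryx exdcw jhg ijh lsxm krvo siz
Hunk 5: at line 2 remove [srtum,ryx,exdcw] add [nba] -> 8 lines: nsd owxl nba jhg ijh lsxm krvo siz
Hunk 6: at line 1 remove [nba,jhg] add [lcs,sit] -> 8 lines: nsd owxl lcs sit ijh lsxm krvo siz
Hunk 7: at line 1 remove [owxl] add [qum] -> 8 lines: nsd qum lcs sit ijh lsxm krvo siz
Final line count: 8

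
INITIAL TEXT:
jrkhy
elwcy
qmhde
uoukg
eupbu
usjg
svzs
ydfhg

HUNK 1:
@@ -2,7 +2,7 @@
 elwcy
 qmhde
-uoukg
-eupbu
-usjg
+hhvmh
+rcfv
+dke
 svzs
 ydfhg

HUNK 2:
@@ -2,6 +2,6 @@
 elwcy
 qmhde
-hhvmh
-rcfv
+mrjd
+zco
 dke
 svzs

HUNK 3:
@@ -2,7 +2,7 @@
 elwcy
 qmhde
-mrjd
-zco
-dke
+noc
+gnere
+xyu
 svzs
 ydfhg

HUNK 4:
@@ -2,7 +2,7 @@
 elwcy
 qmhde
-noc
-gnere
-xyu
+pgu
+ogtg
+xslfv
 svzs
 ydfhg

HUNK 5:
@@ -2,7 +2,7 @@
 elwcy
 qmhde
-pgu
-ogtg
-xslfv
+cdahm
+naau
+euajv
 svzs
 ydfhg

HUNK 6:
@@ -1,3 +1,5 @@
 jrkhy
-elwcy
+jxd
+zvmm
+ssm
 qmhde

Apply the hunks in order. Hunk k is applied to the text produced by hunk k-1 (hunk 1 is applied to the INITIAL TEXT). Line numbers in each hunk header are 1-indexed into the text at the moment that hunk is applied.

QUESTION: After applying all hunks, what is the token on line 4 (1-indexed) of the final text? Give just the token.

Answer: ssm

Derivation:
Hunk 1: at line 2 remove [uoukg,eupbu,usjg] add [hhvmh,rcfv,dke] -> 8 lines: jrkhy elwcy qmhde hhvmh rcfv dke svzs ydfhg
Hunk 2: at line 2 remove [hhvmh,rcfv] add [mrjd,zco] -> 8 lines: jrkhy elwcy qmhde mrjd zco dke svzs ydfhg
Hunk 3: at line 2 remove [mrjd,zco,dke] add [noc,gnere,xyu] -> 8 lines: jrkhy elwcy qmhde noc gnere xyu svzs ydfhg
Hunk 4: at line 2 remove [noc,gnere,xyu] add [pgu,ogtg,xslfv] -> 8 lines: jrkhy elwcy qmhde pgu ogtg xslfv svzs ydfhg
Hunk 5: at line 2 remove [pgu,ogtg,xslfv] add [cdahm,naau,euajv] -> 8 lines: jrkhy elwcy qmhde cdahm naau euajv svzs ydfhg
Hunk 6: at line 1 remove [elwcy] add [jxd,zvmm,ssm] -> 10 lines: jrkhy jxd zvmm ssm qmhde cdahm naau euajv svzs ydfhg
Final line 4: ssm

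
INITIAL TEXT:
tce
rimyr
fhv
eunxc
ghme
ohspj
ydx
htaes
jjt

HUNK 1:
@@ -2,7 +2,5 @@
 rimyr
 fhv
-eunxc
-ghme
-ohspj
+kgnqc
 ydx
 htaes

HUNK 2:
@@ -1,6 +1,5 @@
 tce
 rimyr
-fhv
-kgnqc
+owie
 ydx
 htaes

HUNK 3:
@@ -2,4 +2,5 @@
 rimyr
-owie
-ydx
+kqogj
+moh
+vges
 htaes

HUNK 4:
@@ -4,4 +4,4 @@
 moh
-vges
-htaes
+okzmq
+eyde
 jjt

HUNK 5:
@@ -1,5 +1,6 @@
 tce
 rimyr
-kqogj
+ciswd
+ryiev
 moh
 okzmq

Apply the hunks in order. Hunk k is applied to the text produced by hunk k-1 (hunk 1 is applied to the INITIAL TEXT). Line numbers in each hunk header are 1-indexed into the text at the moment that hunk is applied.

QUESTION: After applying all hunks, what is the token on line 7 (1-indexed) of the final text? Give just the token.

Answer: eyde

Derivation:
Hunk 1: at line 2 remove [eunxc,ghme,ohspj] add [kgnqc] -> 7 lines: tce rimyr fhv kgnqc ydx htaes jjt
Hunk 2: at line 1 remove [fhv,kgnqc] add [owie] -> 6 lines: tce rimyr owie ydx htaes jjt
Hunk 3: at line 2 remove [owie,ydx] add [kqogj,moh,vges] -> 7 lines: tce rimyr kqogj moh vges htaes jjt
Hunk 4: at line 4 remove [vges,htaes] add [okzmq,eyde] -> 7 lines: tce rimyr kqogj moh okzmq eyde jjt
Hunk 5: at line 1 remove [kqogj] add [ciswd,ryiev] -> 8 lines: tce rimyr ciswd ryiev moh okzmq eyde jjt
Final line 7: eyde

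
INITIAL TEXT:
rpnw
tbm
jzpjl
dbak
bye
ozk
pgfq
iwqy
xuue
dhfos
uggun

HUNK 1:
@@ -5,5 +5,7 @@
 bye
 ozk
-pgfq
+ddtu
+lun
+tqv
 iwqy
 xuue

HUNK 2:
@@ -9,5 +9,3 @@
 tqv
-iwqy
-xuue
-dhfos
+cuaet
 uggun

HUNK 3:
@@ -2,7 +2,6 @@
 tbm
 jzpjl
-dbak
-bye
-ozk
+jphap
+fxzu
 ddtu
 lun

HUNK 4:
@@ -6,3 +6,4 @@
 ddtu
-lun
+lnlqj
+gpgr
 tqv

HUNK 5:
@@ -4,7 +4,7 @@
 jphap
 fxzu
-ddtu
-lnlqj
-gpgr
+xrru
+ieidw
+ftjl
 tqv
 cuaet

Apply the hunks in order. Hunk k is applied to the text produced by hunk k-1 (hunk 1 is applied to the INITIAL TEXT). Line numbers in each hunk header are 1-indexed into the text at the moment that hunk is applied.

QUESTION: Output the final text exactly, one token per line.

Answer: rpnw
tbm
jzpjl
jphap
fxzu
xrru
ieidw
ftjl
tqv
cuaet
uggun

Derivation:
Hunk 1: at line 5 remove [pgfq] add [ddtu,lun,tqv] -> 13 lines: rpnw tbm jzpjl dbak bye ozk ddtu lun tqv iwqy xuue dhfos uggun
Hunk 2: at line 9 remove [iwqy,xuue,dhfos] add [cuaet] -> 11 lines: rpnw tbm jzpjl dbak bye ozk ddtu lun tqv cuaet uggun
Hunk 3: at line 2 remove [dbak,bye,ozk] add [jphap,fxzu] -> 10 lines: rpnw tbm jzpjl jphap fxzu ddtu lun tqv cuaet uggun
Hunk 4: at line 6 remove [lun] add [lnlqj,gpgr] -> 11 lines: rpnw tbm jzpjl jphap fxzu ddtu lnlqj gpgr tqv cuaet uggun
Hunk 5: at line 4 remove [ddtu,lnlqj,gpgr] add [xrru,ieidw,ftjl] -> 11 lines: rpnw tbm jzpjl jphap fxzu xrru ieidw ftjl tqv cuaet uggun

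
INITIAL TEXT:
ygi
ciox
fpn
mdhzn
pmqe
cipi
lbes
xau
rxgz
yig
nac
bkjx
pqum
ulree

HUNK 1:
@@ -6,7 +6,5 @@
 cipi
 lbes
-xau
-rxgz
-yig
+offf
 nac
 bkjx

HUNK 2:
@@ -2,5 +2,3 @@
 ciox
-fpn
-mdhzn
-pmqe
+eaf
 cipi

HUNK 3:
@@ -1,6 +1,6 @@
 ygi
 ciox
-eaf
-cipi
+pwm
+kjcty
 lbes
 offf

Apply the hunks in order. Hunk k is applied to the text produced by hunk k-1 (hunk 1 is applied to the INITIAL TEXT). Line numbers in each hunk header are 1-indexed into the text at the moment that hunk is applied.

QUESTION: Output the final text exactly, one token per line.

Answer: ygi
ciox
pwm
kjcty
lbes
offf
nac
bkjx
pqum
ulree

Derivation:
Hunk 1: at line 6 remove [xau,rxgz,yig] add [offf] -> 12 lines: ygi ciox fpn mdhzn pmqe cipi lbes offf nac bkjx pqum ulree
Hunk 2: at line 2 remove [fpn,mdhzn,pmqe] add [eaf] -> 10 lines: ygi ciox eaf cipi lbes offf nac bkjx pqum ulree
Hunk 3: at line 1 remove [eaf,cipi] add [pwm,kjcty] -> 10 lines: ygi ciox pwm kjcty lbes offf nac bkjx pqum ulree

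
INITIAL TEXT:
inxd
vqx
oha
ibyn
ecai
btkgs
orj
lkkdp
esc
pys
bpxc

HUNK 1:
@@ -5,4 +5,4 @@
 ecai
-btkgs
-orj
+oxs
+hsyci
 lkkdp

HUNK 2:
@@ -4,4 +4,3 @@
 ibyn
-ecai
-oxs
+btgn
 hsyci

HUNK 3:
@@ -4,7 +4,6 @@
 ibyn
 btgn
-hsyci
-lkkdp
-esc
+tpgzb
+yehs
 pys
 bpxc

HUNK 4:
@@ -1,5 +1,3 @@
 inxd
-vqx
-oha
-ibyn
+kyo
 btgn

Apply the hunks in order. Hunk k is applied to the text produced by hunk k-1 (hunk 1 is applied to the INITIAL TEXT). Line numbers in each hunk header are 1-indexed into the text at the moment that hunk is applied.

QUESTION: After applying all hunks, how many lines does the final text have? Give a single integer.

Answer: 7

Derivation:
Hunk 1: at line 5 remove [btkgs,orj] add [oxs,hsyci] -> 11 lines: inxd vqx oha ibyn ecai oxs hsyci lkkdp esc pys bpxc
Hunk 2: at line 4 remove [ecai,oxs] add [btgn] -> 10 lines: inxd vqx oha ibyn btgn hsyci lkkdp esc pys bpxc
Hunk 3: at line 4 remove [hsyci,lkkdp,esc] add [tpgzb,yehs] -> 9 lines: inxd vqx oha ibyn btgn tpgzb yehs pys bpxc
Hunk 4: at line 1 remove [vqx,oha,ibyn] add [kyo] -> 7 lines: inxd kyo btgn tpgzb yehs pys bpxc
Final line count: 7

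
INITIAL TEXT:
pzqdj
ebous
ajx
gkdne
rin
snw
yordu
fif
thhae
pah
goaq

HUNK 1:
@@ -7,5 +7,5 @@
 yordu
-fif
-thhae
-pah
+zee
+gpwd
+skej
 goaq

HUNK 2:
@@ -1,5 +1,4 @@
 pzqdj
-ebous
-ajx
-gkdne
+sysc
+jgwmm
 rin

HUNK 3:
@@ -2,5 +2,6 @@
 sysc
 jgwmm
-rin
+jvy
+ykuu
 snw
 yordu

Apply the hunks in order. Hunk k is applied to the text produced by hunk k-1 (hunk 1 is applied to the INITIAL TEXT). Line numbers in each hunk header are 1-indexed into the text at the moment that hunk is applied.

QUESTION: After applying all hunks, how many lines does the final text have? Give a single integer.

Answer: 11

Derivation:
Hunk 1: at line 7 remove [fif,thhae,pah] add [zee,gpwd,skej] -> 11 lines: pzqdj ebous ajx gkdne rin snw yordu zee gpwd skej goaq
Hunk 2: at line 1 remove [ebous,ajx,gkdne] add [sysc,jgwmm] -> 10 lines: pzqdj sysc jgwmm rin snw yordu zee gpwd skej goaq
Hunk 3: at line 2 remove [rin] add [jvy,ykuu] -> 11 lines: pzqdj sysc jgwmm jvy ykuu snw yordu zee gpwd skej goaq
Final line count: 11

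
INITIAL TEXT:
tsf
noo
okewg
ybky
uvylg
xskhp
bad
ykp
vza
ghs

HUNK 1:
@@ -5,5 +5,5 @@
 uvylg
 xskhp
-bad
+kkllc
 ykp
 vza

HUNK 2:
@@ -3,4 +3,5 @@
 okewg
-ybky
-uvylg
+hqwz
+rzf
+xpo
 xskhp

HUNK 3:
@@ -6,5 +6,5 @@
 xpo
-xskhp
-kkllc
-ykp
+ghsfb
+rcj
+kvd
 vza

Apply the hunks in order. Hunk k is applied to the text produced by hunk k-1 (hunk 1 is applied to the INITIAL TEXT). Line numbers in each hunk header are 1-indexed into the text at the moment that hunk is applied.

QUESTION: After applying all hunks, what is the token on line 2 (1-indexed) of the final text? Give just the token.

Hunk 1: at line 5 remove [bad] add [kkllc] -> 10 lines: tsf noo okewg ybky uvylg xskhp kkllc ykp vza ghs
Hunk 2: at line 3 remove [ybky,uvylg] add [hqwz,rzf,xpo] -> 11 lines: tsf noo okewg hqwz rzf xpo xskhp kkllc ykp vza ghs
Hunk 3: at line 6 remove [xskhp,kkllc,ykp] add [ghsfb,rcj,kvd] -> 11 lines: tsf noo okewg hqwz rzf xpo ghsfb rcj kvd vza ghs
Final line 2: noo

Answer: noo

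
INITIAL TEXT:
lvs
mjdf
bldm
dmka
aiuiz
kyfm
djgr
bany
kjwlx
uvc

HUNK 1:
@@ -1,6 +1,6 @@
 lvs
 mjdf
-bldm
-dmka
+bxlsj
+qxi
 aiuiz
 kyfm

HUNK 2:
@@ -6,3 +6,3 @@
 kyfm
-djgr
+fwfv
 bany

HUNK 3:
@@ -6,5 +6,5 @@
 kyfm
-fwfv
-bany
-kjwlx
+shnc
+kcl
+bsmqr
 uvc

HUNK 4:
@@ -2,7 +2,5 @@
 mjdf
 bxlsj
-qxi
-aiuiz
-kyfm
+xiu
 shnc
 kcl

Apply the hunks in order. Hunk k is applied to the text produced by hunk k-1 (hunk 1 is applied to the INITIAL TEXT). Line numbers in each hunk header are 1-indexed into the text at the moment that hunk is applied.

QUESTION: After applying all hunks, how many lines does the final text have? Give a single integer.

Answer: 8

Derivation:
Hunk 1: at line 1 remove [bldm,dmka] add [bxlsj,qxi] -> 10 lines: lvs mjdf bxlsj qxi aiuiz kyfm djgr bany kjwlx uvc
Hunk 2: at line 6 remove [djgr] add [fwfv] -> 10 lines: lvs mjdf bxlsj qxi aiuiz kyfm fwfv bany kjwlx uvc
Hunk 3: at line 6 remove [fwfv,bany,kjwlx] add [shnc,kcl,bsmqr] -> 10 lines: lvs mjdf bxlsj qxi aiuiz kyfm shnc kcl bsmqr uvc
Hunk 4: at line 2 remove [qxi,aiuiz,kyfm] add [xiu] -> 8 lines: lvs mjdf bxlsj xiu shnc kcl bsmqr uvc
Final line count: 8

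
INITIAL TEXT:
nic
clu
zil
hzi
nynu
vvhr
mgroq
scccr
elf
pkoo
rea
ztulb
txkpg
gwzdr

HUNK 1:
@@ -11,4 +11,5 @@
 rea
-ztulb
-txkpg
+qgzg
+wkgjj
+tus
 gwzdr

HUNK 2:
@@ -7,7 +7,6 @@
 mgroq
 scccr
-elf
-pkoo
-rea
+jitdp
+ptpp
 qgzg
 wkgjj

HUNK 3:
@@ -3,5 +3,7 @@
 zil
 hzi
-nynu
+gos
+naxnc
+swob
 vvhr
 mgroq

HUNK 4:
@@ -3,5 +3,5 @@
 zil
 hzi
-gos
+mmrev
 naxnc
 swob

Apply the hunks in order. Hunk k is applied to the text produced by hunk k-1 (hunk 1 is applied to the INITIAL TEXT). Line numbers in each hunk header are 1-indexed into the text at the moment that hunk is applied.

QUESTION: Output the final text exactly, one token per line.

Hunk 1: at line 11 remove [ztulb,txkpg] add [qgzg,wkgjj,tus] -> 15 lines: nic clu zil hzi nynu vvhr mgroq scccr elf pkoo rea qgzg wkgjj tus gwzdr
Hunk 2: at line 7 remove [elf,pkoo,rea] add [jitdp,ptpp] -> 14 lines: nic clu zil hzi nynu vvhr mgroq scccr jitdp ptpp qgzg wkgjj tus gwzdr
Hunk 3: at line 3 remove [nynu] add [gos,naxnc,swob] -> 16 lines: nic clu zil hzi gos naxnc swob vvhr mgroq scccr jitdp ptpp qgzg wkgjj tus gwzdr
Hunk 4: at line 3 remove [gos] add [mmrev] -> 16 lines: nic clu zil hzi mmrev naxnc swob vvhr mgroq scccr jitdp ptpp qgzg wkgjj tus gwzdr

Answer: nic
clu
zil
hzi
mmrev
naxnc
swob
vvhr
mgroq
scccr
jitdp
ptpp
qgzg
wkgjj
tus
gwzdr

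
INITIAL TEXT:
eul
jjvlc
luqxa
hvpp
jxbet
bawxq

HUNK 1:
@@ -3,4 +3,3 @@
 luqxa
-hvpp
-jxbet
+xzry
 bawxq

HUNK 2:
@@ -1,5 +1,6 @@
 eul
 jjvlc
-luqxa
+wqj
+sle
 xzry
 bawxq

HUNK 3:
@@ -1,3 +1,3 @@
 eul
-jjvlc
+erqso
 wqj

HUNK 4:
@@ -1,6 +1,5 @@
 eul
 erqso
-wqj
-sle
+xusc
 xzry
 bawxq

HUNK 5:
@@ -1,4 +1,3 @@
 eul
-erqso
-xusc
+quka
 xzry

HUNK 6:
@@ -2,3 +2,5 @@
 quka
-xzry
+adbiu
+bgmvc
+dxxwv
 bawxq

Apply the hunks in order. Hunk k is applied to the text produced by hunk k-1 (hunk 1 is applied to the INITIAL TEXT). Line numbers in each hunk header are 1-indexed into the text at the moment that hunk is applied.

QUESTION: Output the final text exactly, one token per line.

Answer: eul
quka
adbiu
bgmvc
dxxwv
bawxq

Derivation:
Hunk 1: at line 3 remove [hvpp,jxbet] add [xzry] -> 5 lines: eul jjvlc luqxa xzry bawxq
Hunk 2: at line 1 remove [luqxa] add [wqj,sle] -> 6 lines: eul jjvlc wqj sle xzry bawxq
Hunk 3: at line 1 remove [jjvlc] add [erqso] -> 6 lines: eul erqso wqj sle xzry bawxq
Hunk 4: at line 1 remove [wqj,sle] add [xusc] -> 5 lines: eul erqso xusc xzry bawxq
Hunk 5: at line 1 remove [erqso,xusc] add [quka] -> 4 lines: eul quka xzry bawxq
Hunk 6: at line 2 remove [xzry] add [adbiu,bgmvc,dxxwv] -> 6 lines: eul quka adbiu bgmvc dxxwv bawxq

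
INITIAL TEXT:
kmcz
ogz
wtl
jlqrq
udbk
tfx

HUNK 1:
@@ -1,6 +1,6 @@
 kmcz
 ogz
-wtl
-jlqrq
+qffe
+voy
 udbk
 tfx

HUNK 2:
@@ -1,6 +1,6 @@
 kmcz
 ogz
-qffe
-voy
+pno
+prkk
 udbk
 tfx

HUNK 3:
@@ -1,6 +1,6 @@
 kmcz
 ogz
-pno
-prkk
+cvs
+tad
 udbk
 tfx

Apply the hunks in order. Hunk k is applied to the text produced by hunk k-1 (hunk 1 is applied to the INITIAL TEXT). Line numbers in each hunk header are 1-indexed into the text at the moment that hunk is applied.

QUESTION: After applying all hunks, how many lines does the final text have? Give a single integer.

Answer: 6

Derivation:
Hunk 1: at line 1 remove [wtl,jlqrq] add [qffe,voy] -> 6 lines: kmcz ogz qffe voy udbk tfx
Hunk 2: at line 1 remove [qffe,voy] add [pno,prkk] -> 6 lines: kmcz ogz pno prkk udbk tfx
Hunk 3: at line 1 remove [pno,prkk] add [cvs,tad] -> 6 lines: kmcz ogz cvs tad udbk tfx
Final line count: 6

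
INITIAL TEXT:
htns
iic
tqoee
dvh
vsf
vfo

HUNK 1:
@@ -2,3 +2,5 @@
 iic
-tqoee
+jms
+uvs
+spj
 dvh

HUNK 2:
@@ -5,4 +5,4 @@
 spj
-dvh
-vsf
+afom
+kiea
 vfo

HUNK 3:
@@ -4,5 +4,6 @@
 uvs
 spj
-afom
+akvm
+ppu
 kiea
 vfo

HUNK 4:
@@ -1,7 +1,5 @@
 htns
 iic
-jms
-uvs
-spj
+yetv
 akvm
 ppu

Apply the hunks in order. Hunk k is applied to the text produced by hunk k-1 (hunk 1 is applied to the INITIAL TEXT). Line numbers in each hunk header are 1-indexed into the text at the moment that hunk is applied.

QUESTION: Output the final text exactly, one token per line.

Hunk 1: at line 2 remove [tqoee] add [jms,uvs,spj] -> 8 lines: htns iic jms uvs spj dvh vsf vfo
Hunk 2: at line 5 remove [dvh,vsf] add [afom,kiea] -> 8 lines: htns iic jms uvs spj afom kiea vfo
Hunk 3: at line 4 remove [afom] add [akvm,ppu] -> 9 lines: htns iic jms uvs spj akvm ppu kiea vfo
Hunk 4: at line 1 remove [jms,uvs,spj] add [yetv] -> 7 lines: htns iic yetv akvm ppu kiea vfo

Answer: htns
iic
yetv
akvm
ppu
kiea
vfo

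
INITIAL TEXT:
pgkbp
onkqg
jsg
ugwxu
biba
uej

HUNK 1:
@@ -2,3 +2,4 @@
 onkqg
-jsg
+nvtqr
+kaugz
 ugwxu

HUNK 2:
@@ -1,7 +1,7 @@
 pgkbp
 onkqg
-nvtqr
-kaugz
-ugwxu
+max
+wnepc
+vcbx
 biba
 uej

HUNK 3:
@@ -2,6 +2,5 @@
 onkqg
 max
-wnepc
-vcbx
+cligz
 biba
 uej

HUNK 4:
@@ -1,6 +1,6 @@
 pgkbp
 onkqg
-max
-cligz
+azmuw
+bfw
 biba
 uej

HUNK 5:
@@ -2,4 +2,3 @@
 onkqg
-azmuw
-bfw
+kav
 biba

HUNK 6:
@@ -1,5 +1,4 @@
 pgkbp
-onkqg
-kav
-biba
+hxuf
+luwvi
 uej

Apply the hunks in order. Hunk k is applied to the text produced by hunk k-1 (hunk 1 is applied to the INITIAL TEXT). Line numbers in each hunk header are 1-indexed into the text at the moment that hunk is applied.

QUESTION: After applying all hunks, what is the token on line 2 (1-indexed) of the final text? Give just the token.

Hunk 1: at line 2 remove [jsg] add [nvtqr,kaugz] -> 7 lines: pgkbp onkqg nvtqr kaugz ugwxu biba uej
Hunk 2: at line 1 remove [nvtqr,kaugz,ugwxu] add [max,wnepc,vcbx] -> 7 lines: pgkbp onkqg max wnepc vcbx biba uej
Hunk 3: at line 2 remove [wnepc,vcbx] add [cligz] -> 6 lines: pgkbp onkqg max cligz biba uej
Hunk 4: at line 1 remove [max,cligz] add [azmuw,bfw] -> 6 lines: pgkbp onkqg azmuw bfw biba uej
Hunk 5: at line 2 remove [azmuw,bfw] add [kav] -> 5 lines: pgkbp onkqg kav biba uej
Hunk 6: at line 1 remove [onkqg,kav,biba] add [hxuf,luwvi] -> 4 lines: pgkbp hxuf luwvi uej
Final line 2: hxuf

Answer: hxuf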